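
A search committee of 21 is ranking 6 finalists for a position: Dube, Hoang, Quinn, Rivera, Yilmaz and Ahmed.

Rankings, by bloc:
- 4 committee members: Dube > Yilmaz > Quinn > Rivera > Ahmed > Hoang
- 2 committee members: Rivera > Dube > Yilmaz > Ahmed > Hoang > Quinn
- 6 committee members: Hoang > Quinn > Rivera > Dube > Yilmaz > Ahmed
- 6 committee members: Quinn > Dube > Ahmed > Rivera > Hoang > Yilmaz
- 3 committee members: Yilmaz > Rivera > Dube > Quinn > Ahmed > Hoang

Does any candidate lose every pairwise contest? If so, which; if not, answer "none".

none

Head-to-head results (21 committee members):
Dube vs Hoang: Dube is ranked higher on 4+2+6+3 = 15 ballots, Hoang on 6. Dube wins 15–6.
Dube vs Quinn: Quinn wins 12–9.
Dube vs Rivera: 4+6 = 10 for Dube, 11 for Rivera — Rivera by 11–10.
Dube vs Yilmaz: Dube, 18–3.
Dube vs Ahmed: Dube wins 21–0.
Hoang vs Quinn: Quinn wins 13–8.
Hoang vs Rivera: 6 to 15, Rivera.
Hoang vs Yilmaz: 6+6 = 12 for Hoang, 9 for Yilmaz — Hoang by 12–9.
Hoang vs Ahmed: Hoang preferred on 6 ballots; Ahmed wins 15–6.
Quinn vs Rivera: Quinn wins 16–5.
Quinn vs Yilmaz: Quinn is ranked higher on 6+6 = 12 ballots, Yilmaz on 9. Quinn wins 12–9.
Quinn vs Ahmed: Quinn preferred on 4+6+6+3 = 19 ballots; Quinn wins 19–2.
Rivera vs Yilmaz: Rivera, 14–7.
Rivera vs Ahmed: Rivera preferred on 4+2+6+3 = 15 ballots; Rivera wins 15–6.
Yilmaz vs Ahmed: Yilmaz wins 15–6.
No candidate is winless: Dube beats Hoang; Hoang beats Yilmaz; Quinn beats Dube; Rivera beats Dube; Yilmaz beats Ahmed; Ahmed beats Hoang. There is no Condorcet loser.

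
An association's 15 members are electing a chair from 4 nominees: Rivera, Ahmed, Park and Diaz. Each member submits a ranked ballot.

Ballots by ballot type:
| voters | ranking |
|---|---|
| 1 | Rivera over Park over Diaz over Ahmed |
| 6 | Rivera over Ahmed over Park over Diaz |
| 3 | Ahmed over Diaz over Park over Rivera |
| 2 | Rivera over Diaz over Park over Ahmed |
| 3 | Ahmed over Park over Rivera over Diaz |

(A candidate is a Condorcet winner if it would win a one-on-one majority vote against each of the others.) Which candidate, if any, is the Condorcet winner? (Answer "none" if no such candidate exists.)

Rivera

Check each pair by majority over 15 ballots:
Rivera vs Ahmed: Rivera wins 9–6.
Rivera vs Park: Rivera, 9–6.
Rivera vs Diaz: Rivera wins 12–3.
Ahmed vs Park: Ahmed, 12–3.
Ahmed vs Diaz: Ahmed wins 12–3.
Park vs Diaz: Park wins 10–5.
Only Rivera has no losses; Rivera is the Condorcet winner.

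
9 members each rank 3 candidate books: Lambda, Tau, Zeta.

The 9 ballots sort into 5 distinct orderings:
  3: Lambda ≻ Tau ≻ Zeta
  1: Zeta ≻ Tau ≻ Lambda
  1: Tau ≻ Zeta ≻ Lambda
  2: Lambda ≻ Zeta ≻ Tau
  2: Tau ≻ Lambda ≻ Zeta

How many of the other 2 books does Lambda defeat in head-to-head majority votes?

Lambda against each rival (9 members):
Lambda vs Tau: 3+2 = 5 for Lambda, 4 for Tau — Lambda by 5–4.
Lambda vs Zeta: Lambda, 7–2.
Lambda beats Tau, Zeta — 2 pairwise wins.

2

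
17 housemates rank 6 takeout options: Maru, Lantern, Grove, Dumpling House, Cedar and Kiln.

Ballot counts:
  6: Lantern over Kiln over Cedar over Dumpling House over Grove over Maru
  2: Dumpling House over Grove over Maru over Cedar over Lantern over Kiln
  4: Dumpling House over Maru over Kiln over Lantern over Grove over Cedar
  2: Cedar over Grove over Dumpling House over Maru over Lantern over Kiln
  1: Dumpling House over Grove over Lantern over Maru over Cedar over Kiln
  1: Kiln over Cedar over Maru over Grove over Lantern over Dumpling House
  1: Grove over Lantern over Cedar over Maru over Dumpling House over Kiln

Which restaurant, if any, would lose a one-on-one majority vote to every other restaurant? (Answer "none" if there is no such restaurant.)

Pairwise majorities:
Maru–Lantern: Maru 9–8.
Maru vs Grove: Grove, 12–5.
Maru vs Dumpling House: Dumpling House, 15–2.
Maru vs Cedar: Cedar, 10–7.
Maru vs Kiln: 10 to 7, Maru.
Lantern vs Grove: 10 to 7, Lantern.
Lantern vs Dumpling House: Lantern is ranked higher on 6+1+1 = 8 ballots, Dumpling House on 9. Dumpling House wins 9–8.
Lantern vs Cedar: 12 to 5, Lantern.
Lantern vs Kiln: Lantern, 12–5.
Grove vs Dumpling House: Dumpling House, 13–4.
Grove vs Cedar: Cedar wins 9–8.
Grove vs Kiln: 6 to 11, Kiln.
Dumpling House vs Cedar: 7 to 10, Cedar.
Dumpling House vs Kiln: 2+4+2+1+1 = 10 for Dumpling House, 7 for Kiln — Dumpling House by 10–7.
Cedar vs Kiln: 6 to 11, Kiln.
Every restaurant wins at least one matchup (Maru beats Lantern; Lantern beats Grove; Grove beats Maru; Dumpling House beats Maru; Cedar beats Maru; Kiln beats Grove), so there is no Condorcet loser.

none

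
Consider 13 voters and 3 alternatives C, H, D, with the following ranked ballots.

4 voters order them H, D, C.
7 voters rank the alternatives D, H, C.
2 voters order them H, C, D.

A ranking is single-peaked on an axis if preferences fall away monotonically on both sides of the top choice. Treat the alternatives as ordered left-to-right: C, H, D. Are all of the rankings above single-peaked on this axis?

yes

Axis positions: C=1, H=2, D=3.
Faction 1 (peak H at position 2): ranking walks positions 2-3-1, expanding outward from the peak — single-peaked.
Faction 2 (peak D at position 3): ranking walks positions 3-2-1, expanding outward from the peak — single-peaked.
Faction 3 (peak H at position 2): ranking walks positions 2-1-3, expanding outward from the peak — single-peaked.
Every ranking is single-peaked on this axis.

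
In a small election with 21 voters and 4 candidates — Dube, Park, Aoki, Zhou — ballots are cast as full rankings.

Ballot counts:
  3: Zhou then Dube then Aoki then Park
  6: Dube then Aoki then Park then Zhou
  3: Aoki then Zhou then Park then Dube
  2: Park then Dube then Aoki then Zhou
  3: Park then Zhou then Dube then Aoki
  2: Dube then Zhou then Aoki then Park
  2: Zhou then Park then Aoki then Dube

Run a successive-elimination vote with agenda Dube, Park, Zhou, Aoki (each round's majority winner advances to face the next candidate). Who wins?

Aoki

Round 1: Dube vs Park — 11–10, Dube advances.
Round 2: Dube vs Zhou — 10–11, Zhou advances.
Round 3: Zhou vs Aoki — 10–11, Aoki advances.
The agenda winner is Aoki.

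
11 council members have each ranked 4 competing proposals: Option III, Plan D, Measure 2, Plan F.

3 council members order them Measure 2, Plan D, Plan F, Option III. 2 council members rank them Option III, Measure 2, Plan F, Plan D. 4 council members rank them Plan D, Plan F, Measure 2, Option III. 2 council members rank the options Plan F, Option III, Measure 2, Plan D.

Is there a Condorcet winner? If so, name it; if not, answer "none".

Head-to-head results (11 council members):
Option III vs Plan D: 2+2 = 4 for Option III, 7 for Plan D — Plan D by 7–4.
Option III vs Measure 2: Option III preferred on 2+2 = 4 ballots; Measure 2 wins 7–4.
Option III vs Plan F: Option III preferred on 2 ballots; Plan F wins 9–2.
Plan D vs Measure 2: 4 for Plan D, 7 for Measure 2 — Measure 2 by 7–4.
Plan D vs Plan F: Plan D preferred on 3+4 = 7 ballots; Plan D wins 7–4.
Measure 2 vs Plan F: 3+2 = 5 for Measure 2, 6 for Plan F — Plan F by 6–5.
Each option drops at least one matchup (Option III loses to Plan D; Plan D loses to Measure 2; Measure 2 loses to Plan F; Plan F loses to Plan D); the cycle Plan D beats Plan F beats Measure 2 beats Plan D rules out a Condorcet winner.

none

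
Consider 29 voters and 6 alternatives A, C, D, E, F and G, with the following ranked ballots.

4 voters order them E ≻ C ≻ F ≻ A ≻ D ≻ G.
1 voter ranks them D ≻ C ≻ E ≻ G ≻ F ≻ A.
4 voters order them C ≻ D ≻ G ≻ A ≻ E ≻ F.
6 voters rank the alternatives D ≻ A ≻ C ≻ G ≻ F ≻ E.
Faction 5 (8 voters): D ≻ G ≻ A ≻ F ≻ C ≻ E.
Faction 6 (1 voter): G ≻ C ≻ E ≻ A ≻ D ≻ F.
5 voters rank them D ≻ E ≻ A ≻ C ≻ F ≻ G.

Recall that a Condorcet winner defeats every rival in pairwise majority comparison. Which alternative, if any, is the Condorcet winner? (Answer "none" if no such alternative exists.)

D

Check each pair by majority over 29 ballots:
A vs C: 19 to 10, A.
A vs D: D, 24–5.
A vs E: 18 to 11, A.
A vs F: 4+6+8+1+5 = 24 for A, 5 for F — A by 24–5.
A vs G: 4+6+5 = 15 for A, 14 for G — A by 15–14.
C vs D: C is ranked higher on 4+4+1 = 9 ballots, D on 20. D wins 20–9.
C vs E: C wins 20–9.
C vs F: C is ranked higher on 4+1+4+6+1+5 = 21 ballots, F on 8. C wins 21–8.
C vs G: C, 20–9.
D vs E: D is ranked higher on 1+4+6+8+5 = 24 ballots, E on 5. D wins 24–5.
D vs F: D is ranked higher on 1+4+6+8+1+5 = 25 ballots, F on 4. D wins 25–4.
D vs G: 28 to 1, D.
E vs F: 15 to 14, E.
E vs G: G wins 19–10.
F–G: G 20–9.
D beats each of A, C, E, F, G — D is the Condorcet winner.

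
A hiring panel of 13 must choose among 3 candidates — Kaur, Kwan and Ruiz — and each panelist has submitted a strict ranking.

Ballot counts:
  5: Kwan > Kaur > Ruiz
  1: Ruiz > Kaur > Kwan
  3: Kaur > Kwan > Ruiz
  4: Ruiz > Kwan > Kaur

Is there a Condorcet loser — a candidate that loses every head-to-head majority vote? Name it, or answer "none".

Head-to-head results (13 committee members):
Kaur–Kwan: Kwan 9–4.
Kaur vs Ruiz: 5+3 = 8 for Kaur, 5 for Ruiz — Kaur by 8–5.
Kwan vs Ruiz: 5+3 = 8 for Kwan, 5 for Ruiz — Kwan by 8–5.
Ruiz loses to every other candidate — it is the Condorcet loser.

Ruiz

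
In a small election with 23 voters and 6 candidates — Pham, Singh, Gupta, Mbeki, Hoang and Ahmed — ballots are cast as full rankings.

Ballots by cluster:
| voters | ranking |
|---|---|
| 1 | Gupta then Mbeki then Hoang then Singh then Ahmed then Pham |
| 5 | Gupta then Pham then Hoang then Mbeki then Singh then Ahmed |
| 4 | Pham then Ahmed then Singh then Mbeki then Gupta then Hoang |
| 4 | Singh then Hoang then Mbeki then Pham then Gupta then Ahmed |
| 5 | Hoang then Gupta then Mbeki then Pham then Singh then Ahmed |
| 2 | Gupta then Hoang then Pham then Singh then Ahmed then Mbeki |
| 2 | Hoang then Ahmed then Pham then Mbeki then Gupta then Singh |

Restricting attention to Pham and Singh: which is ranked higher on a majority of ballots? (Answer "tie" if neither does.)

Pham

Ballots ranking Pham above Singh: 5 + 4 + 5 + 2 + 2 = 18.
Ballots ranking Singh above Pham: 23 − 18 = 5.
Pham wins the head-to-head 18–5.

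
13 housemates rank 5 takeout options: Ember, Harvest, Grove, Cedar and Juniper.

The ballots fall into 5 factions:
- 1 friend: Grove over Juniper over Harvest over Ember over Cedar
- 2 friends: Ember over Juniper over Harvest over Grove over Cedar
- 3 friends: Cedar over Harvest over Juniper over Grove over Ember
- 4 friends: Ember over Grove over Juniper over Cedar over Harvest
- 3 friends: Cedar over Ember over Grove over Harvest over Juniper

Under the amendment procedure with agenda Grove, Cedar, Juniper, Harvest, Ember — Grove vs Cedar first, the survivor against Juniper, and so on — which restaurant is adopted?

Ember

Round 1: Grove vs Cedar — 7–6, Grove advances.
Round 2: Grove vs Juniper — 8–5, Grove advances.
Round 3: Grove vs Harvest — 8–5, Grove advances.
Round 4: Grove vs Ember — 4–9, Ember advances.
The agenda winner is Ember.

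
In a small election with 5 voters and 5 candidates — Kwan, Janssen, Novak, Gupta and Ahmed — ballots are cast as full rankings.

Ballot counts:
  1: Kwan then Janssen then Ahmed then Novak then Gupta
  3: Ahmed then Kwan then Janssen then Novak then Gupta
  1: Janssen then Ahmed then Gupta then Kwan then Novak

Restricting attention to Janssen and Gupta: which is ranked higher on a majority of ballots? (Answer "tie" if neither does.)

Ballots ranking Janssen above Gupta: 1 + 3 + 1 = 5.
Ballots ranking Gupta above Janssen: 5 − 5 = 0.
Janssen wins the head-to-head 5–0.

Janssen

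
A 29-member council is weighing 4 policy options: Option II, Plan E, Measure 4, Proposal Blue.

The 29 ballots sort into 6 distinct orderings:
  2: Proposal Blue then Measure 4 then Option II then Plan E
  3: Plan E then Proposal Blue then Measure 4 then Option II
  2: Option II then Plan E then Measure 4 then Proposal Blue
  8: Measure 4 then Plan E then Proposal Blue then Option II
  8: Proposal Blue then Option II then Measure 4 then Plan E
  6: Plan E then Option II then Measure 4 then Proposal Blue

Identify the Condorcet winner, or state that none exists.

Pairwise majorities:
Option II vs Plan E: Plan E wins 17–12.
Option II–Measure 4: Option II 16–13.
Option II vs Proposal Blue: Proposal Blue wins 21–8.
Plan E vs Measure 4: Measure 4 wins 18–11.
Plan E vs Proposal Blue: Plan E, 19–10.
Measure 4 vs Proposal Blue: Measure 4, 16–13.
Each option drops at least one matchup (Option II loses to Plan E; Plan E loses to Measure 4; Measure 4 loses to Option II; Proposal Blue loses to Plan E); the cycle Option II > Measure 4 > Plan E > Option II rules out a Condorcet winner.

none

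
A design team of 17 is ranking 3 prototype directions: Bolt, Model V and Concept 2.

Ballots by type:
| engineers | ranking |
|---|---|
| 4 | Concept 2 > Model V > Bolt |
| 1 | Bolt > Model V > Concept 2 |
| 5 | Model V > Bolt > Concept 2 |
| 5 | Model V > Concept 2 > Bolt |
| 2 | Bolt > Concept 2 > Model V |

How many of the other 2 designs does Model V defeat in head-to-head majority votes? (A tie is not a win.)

Model V against each rival (17 engineers):
Model V–Bolt: Model V 14–3.
Model V vs Concept 2: Model V wins 11–6.
Model V beats Bolt, Concept 2 — 2 pairwise wins.

2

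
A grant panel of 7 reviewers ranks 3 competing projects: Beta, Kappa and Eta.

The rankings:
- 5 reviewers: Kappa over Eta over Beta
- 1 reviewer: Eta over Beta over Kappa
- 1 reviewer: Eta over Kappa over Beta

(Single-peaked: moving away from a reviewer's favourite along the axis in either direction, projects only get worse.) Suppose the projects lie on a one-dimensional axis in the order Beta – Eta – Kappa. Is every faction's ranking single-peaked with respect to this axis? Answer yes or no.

Axis positions: Beta=1, Eta=2, Kappa=3.
Faction 1 (peak Kappa at position 3): ranking walks positions 3-2-1, expanding outward from the peak — single-peaked.
Faction 2 (peak Eta at position 2): ranking walks positions 2-1-3, expanding outward from the peak — single-peaked.
Faction 3 (peak Eta at position 2): ranking walks positions 2-3-1, expanding outward from the peak — single-peaked.
Every ranking is single-peaked on this axis.

yes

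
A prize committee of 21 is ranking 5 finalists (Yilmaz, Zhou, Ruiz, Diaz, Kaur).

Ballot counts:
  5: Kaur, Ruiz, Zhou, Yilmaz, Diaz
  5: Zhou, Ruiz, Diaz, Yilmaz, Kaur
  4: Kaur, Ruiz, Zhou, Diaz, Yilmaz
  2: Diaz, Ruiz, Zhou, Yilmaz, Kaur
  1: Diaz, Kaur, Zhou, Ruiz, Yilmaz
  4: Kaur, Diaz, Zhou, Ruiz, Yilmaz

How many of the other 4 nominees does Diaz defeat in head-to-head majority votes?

1

Diaz against each rival (21 jurors):
Diaz vs Yilmaz: Diaz, 16–5.
Diaz vs Zhou: Diaz is ranked higher on 2+1+4 = 7 ballots, Zhou on 14. Zhou wins 14–7.
Diaz vs Ruiz: Ruiz, 14–7.
Diaz vs Kaur: Kaur, 13–8.
Diaz beats Yilmaz; loses to Zhou, Ruiz, Kaur — 1 pairwise win.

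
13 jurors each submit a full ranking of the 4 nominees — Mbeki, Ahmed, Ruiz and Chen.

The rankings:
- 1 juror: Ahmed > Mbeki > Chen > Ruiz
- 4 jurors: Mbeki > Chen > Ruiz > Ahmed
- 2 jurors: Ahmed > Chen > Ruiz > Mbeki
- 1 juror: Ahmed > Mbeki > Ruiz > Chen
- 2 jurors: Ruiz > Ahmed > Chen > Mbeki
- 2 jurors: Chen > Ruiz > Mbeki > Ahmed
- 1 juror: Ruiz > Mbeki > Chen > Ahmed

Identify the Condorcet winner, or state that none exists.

Head-to-head results (13 jurors):
Mbeki vs Ahmed: 4+2+1 = 7 for Mbeki, 6 for Ahmed — Mbeki by 7–6.
Mbeki vs Ruiz: 1+4+1 = 6 for Mbeki, 7 for Ruiz — Ruiz by 7–6.
Mbeki vs Chen: Mbeki is ranked higher on 1+4+1+1 = 7 ballots, Chen on 6. Mbeki wins 7–6.
Ahmed vs Ruiz: 1+2+1 = 4 for Ahmed, 9 for Ruiz — Ruiz by 9–4.
Ahmed vs Chen: Ahmed preferred on 1+2+1+2 = 6 ballots; Chen wins 7–6.
Ruiz vs Chen: Ruiz is ranked higher on 1+2+1 = 4 ballots, Chen on 9. Chen wins 9–4.
Every nominee loses at least once (Mbeki loses to Ruiz; Ahmed loses to Mbeki; Ruiz loses to Chen; Chen loses to Mbeki). The majority relation contains the cycle Mbeki → Chen → Ruiz → Mbeki, so there is no Condorcet winner.

none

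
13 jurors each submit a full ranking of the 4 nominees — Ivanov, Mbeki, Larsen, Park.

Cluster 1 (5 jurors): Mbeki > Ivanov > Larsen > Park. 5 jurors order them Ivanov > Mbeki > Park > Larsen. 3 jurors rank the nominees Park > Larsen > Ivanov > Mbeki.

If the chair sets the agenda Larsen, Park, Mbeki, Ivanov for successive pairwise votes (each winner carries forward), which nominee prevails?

Ivanov

Round 1: Larsen vs Park — 5–8, Park advances.
Round 2: Park vs Mbeki — 3–10, Mbeki advances.
Round 3: Mbeki vs Ivanov — 5–8, Ivanov advances.
Ivanov survives the agenda.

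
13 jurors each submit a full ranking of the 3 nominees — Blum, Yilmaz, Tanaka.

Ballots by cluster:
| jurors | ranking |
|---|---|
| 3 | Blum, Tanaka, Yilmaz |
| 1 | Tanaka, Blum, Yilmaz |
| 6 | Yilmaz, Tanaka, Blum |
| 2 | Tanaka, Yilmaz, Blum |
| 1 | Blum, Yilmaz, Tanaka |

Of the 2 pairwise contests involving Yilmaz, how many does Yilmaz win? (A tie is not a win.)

Yilmaz against each rival (13 jurors):
Yilmaz vs Blum: Yilmaz preferred on 6+2 = 8 ballots; Yilmaz wins 8–5.
Yilmaz vs Tanaka: Yilmaz is ranked higher on 6+1 = 7 ballots, Tanaka on 6. Yilmaz wins 7–6.
Yilmaz beats Blum, Tanaka — 2 pairwise wins.

2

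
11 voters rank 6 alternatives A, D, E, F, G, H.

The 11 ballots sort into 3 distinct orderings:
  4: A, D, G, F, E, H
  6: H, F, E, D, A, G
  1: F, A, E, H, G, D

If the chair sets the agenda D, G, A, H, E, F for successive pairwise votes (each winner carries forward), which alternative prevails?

H

Round 1: D vs G — 10–1, D advances.
Round 2: D vs A — 6–5, D advances.
Round 3: D vs H — 4–7, H advances.
Round 4: H vs E — 6–5, H advances.
Round 5: H vs F — 6–5, H advances.
H survives the agenda.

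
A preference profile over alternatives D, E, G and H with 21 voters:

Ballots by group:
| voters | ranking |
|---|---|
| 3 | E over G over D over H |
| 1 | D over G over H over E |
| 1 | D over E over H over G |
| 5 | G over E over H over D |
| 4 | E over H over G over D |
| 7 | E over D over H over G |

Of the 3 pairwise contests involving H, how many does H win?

1

H against each rival (21 voters):
H–D: D 12–9.
H vs E: H is ranked higher on 1 ballot, E on 20. E wins 20–1.
H–G: H 12–9.
H beats G; loses to D, E — 1 pairwise win.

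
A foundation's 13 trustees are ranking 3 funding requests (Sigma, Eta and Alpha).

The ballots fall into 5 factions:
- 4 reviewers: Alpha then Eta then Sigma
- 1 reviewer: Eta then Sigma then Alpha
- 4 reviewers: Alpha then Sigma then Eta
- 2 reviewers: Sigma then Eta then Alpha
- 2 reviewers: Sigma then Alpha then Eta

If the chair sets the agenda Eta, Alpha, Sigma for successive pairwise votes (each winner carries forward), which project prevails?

Round 1: Eta vs Alpha — 3–10, Alpha advances.
Round 2: Alpha vs Sigma — 8–5, Alpha advances.
The agenda winner is Alpha.

Alpha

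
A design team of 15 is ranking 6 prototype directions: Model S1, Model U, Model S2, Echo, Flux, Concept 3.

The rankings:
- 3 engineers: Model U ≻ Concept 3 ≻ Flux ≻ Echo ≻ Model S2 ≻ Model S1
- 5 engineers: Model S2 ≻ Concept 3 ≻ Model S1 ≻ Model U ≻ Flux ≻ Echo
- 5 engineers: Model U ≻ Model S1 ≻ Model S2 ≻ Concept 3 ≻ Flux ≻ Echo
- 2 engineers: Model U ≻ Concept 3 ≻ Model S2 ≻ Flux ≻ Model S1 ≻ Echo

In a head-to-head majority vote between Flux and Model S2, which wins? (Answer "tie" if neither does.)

Model S2

Ballots ranking Flux above Model S2: 3.
Ballots ranking Model S2 above Flux: 15 − 3 = 12.
Model S2 wins the head-to-head 12–3.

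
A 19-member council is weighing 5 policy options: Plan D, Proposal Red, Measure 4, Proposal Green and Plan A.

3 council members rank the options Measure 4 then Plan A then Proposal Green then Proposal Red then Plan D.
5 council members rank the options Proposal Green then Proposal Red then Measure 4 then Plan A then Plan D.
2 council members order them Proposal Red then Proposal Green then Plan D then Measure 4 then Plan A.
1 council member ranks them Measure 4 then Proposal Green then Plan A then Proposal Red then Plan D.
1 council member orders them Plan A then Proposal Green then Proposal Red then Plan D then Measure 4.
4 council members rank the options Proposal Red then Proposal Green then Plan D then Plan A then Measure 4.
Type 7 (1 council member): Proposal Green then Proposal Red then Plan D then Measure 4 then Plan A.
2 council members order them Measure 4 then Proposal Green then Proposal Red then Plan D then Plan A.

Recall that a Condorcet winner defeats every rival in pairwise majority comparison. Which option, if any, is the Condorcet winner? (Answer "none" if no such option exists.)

Proposal Green

Pairwise majorities:
Plan D vs Proposal Red: 0 to 19, Proposal Red.
Plan D vs Measure 4: Plan D preferred on 2+1+4+1 = 8 ballots; Measure 4 wins 11–8.
Plan D vs Proposal Green: 0 to 19, Proposal Green.
Plan D vs Plan A: 9 to 10, Plan A.
Proposal Red vs Measure 4: 5+2+1+4+1 = 13 for Proposal Red, 6 for Measure 4 — Proposal Red by 13–6.
Proposal Red vs Proposal Green: Proposal Red preferred on 2+4 = 6 ballots; Proposal Green wins 13–6.
Proposal Red vs Plan A: 5+2+4+1+2 = 14 for Proposal Red, 5 for Plan A — Proposal Red by 14–5.
Measure 4 vs Proposal Green: 6 to 13, Proposal Green.
Measure 4 vs Plan A: Measure 4 is ranked higher on 3+5+2+1+1+2 = 14 ballots, Plan A on 5. Measure 4 wins 14–5.
Proposal Green vs Plan A: Proposal Green is ranked higher on 5+2+1+4+1+2 = 15 ballots, Plan A on 4. Proposal Green wins 15–4.
Only Proposal Green has no losses; Proposal Green is the Condorcet winner.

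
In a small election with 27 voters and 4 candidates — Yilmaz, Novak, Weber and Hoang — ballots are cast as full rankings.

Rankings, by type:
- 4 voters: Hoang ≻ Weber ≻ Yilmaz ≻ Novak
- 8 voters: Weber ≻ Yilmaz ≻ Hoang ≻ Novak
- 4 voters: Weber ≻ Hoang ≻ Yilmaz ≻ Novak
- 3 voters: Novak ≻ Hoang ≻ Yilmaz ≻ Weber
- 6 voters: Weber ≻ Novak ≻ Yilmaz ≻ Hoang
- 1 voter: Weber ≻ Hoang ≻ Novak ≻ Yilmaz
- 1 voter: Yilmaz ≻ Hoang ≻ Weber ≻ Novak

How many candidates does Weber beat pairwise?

3

Weber against each rival (27 voters):
Weber–Yilmaz: Weber 23–4.
Weber vs Novak: Weber, 24–3.
Weber–Hoang: Weber 19–8.
Weber beats Yilmaz, Novak, Hoang — 3 pairwise wins.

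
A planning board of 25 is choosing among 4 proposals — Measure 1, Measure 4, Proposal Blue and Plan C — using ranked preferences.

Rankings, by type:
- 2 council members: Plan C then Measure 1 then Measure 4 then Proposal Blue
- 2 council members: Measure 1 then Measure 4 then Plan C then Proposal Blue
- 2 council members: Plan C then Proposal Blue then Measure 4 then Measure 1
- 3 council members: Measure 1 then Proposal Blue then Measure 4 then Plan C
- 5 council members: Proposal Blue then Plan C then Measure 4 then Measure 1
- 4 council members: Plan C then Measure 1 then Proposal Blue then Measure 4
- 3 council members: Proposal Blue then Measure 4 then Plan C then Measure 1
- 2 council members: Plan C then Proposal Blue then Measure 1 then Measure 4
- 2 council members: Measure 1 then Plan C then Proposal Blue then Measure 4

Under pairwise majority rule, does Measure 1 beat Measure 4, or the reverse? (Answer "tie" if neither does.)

Measure 1

Ballots ranking Measure 1 above Measure 4: 2 + 2 + 3 + 4 + 2 + 2 = 15.
Ballots ranking Measure 4 above Measure 1: 25 − 15 = 10.
Measure 1 wins the head-to-head 15–10.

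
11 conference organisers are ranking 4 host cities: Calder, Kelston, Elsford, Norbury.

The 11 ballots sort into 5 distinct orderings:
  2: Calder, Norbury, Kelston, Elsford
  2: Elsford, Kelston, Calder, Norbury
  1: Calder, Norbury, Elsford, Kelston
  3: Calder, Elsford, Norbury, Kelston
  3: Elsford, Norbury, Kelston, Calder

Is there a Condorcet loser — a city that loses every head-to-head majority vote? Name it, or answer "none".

Pairwise majorities:
Calder vs Kelston: 2+1+3 = 6 for Calder, 5 for Kelston — Calder by 6–5.
Calder vs Elsford: Calder wins 6–5.
Calder vs Norbury: Calder, 8–3.
Kelston–Elsford: Elsford 9–2.
Kelston vs Norbury: Kelston is ranked higher on 2 ballots, Norbury on 9. Norbury wins 9–2.
Elsford vs Norbury: 2+3+3 = 8 for Elsford, 3 for Norbury — Elsford by 8–3.
Kelston is beaten in every head-to-head and is the Condorcet loser.

Kelston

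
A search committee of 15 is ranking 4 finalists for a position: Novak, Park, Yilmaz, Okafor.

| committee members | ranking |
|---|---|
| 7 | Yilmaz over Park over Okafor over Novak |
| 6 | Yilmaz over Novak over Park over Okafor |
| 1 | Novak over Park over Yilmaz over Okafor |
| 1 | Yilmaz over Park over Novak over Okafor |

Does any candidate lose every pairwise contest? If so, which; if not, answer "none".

Okafor

Head-to-head results (15 committee members):
Novak vs Park: Park, 8–7.
Novak vs Yilmaz: Novak preferred on 1 ballot; Yilmaz wins 14–1.
Novak–Okafor: Novak 8–7.
Park vs Yilmaz: Park is ranked higher on 1 ballot, Yilmaz on 14. Yilmaz wins 14–1.
Park vs Okafor: Park preferred on 7+6+1+1 = 15 ballots; Park wins 15–0.
Yilmaz vs Okafor: 15 to 0, Yilmaz.
Only Okafor has no wins; Okafor is the Condorcet loser.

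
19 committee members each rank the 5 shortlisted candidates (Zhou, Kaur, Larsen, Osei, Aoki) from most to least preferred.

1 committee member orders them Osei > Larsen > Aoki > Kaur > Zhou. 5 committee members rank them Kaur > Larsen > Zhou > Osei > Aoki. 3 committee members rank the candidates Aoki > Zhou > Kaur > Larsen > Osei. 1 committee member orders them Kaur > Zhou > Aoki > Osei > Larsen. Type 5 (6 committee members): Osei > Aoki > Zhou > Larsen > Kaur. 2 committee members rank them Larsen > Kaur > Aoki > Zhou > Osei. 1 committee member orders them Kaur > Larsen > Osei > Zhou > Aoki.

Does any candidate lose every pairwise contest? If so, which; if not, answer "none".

Pairwise majorities:
Zhou vs Kaur: Kaur, 10–9.
Zhou vs Larsen: 10 to 9, Zhou.
Zhou–Osei: Zhou 11–8.
Zhou vs Aoki: Zhou is ranked higher on 5+1+1 = 7 ballots, Aoki on 12. Aoki wins 12–7.
Kaur–Larsen: Kaur 10–9.
Kaur vs Osei: Kaur wins 12–7.
Kaur vs Aoki: Aoki wins 10–9.
Larsen vs Osei: Larsen preferred on 5+3+2+1 = 11 ballots; Larsen wins 11–8.
Larsen vs Aoki: Larsen preferred on 1+5+2+1 = 9 ballots; Aoki wins 10–9.
Osei–Aoki: Osei 13–6.
Each candidate has at least one pairwise win (Zhou beats Larsen; Kaur beats Zhou; Larsen beats Osei; Osei beats Aoki; Aoki beats Zhou) — no Condorcet loser.

none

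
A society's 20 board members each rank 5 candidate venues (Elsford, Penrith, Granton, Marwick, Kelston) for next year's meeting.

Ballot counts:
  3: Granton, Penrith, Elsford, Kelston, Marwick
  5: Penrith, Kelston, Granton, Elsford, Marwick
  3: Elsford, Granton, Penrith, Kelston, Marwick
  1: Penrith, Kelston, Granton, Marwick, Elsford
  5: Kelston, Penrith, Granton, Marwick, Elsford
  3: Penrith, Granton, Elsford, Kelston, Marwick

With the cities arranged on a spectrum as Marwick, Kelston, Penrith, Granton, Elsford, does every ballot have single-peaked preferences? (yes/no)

Axis positions: Marwick=1, Kelston=2, Penrith=3, Granton=4, Elsford=5.
Group 1 (peak Granton at position 4): ranking walks positions 4-3-5-2-1, expanding outward from the peak — single-peaked.
Group 2 (peak Penrith at position 3): ranking walks positions 3-2-4-5-1, expanding outward from the peak — single-peaked.
Group 3 (peak Elsford at position 5): ranking walks positions 5-4-3-2-1, expanding outward from the peak — single-peaked.
Group 4 (peak Penrith at position 3): ranking walks positions 3-2-4-1-5, expanding outward from the peak — single-peaked.
Group 5 (peak Kelston at position 2): ranking walks positions 2-3-4-1-5, expanding outward from the peak — single-peaked.
Group 6 (peak Penrith at position 3): ranking walks positions 3-4-5-2-1, expanding outward from the peak — single-peaked.
Every ranking is single-peaked on this axis.

yes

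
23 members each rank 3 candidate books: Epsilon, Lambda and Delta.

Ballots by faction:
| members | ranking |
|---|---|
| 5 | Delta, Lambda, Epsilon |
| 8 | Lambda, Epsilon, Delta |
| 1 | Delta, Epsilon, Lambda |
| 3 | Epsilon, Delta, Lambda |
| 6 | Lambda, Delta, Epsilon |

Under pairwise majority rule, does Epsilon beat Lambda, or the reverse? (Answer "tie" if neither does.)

Lambda

Ballots ranking Epsilon above Lambda: 1 + 3 = 4.
Ballots ranking Lambda above Epsilon: 23 − 4 = 19.
Lambda wins the head-to-head 19–4.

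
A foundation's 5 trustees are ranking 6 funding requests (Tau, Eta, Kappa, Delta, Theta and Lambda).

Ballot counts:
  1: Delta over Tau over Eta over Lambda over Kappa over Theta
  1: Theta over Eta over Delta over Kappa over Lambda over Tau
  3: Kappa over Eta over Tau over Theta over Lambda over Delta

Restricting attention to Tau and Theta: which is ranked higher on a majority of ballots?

Ballots ranking Tau above Theta: 1 + 3 = 4.
Ballots ranking Theta above Tau: 5 − 4 = 1.
Tau wins the head-to-head 4–1.

Tau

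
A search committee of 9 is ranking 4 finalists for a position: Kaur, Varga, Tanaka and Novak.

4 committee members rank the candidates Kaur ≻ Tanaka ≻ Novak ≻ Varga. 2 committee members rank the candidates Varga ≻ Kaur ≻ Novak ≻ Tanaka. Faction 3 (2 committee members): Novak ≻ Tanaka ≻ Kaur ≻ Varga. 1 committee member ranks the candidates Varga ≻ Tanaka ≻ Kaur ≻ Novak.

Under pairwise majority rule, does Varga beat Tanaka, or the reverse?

Ballots ranking Varga above Tanaka: 2 + 1 = 3.
Ballots ranking Tanaka above Varga: 9 − 3 = 6.
Tanaka wins the head-to-head 6–3.

Tanaka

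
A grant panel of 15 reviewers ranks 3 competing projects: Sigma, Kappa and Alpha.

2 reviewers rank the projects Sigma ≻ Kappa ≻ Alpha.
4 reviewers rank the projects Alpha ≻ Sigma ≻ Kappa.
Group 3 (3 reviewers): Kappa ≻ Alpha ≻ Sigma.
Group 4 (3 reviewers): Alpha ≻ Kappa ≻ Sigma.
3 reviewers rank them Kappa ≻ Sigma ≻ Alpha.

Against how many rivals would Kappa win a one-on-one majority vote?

2

Kappa against each rival (15 reviewers):
Kappa vs Sigma: 3+3+3 = 9 for Kappa, 6 for Sigma — Kappa by 9–6.
Kappa vs Alpha: Kappa preferred on 2+3+3 = 8 ballots; Kappa wins 8–7.
Kappa beats Sigma, Alpha — 2 pairwise wins.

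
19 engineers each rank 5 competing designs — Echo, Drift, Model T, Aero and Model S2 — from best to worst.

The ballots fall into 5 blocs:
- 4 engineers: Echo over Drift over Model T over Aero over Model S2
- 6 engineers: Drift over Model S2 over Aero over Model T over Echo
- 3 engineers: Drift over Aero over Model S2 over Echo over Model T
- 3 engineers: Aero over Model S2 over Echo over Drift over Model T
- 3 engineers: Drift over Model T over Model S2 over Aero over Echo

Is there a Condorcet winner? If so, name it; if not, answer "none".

Drift

Head-to-head results (19 engineers):
Echo vs Drift: Drift, 12–7.
Echo vs Model T: Echo wins 10–9.
Echo vs Aero: Aero, 15–4.
Echo vs Model S2: Model S2, 15–4.
Drift–Model T: Drift 19–0.
Drift vs Aero: Drift, 16–3.
Drift–Model S2: Drift 16–3.
Model T vs Aero: Aero, 12–7.
Model T vs Model S2: Model S2 wins 12–7.
Aero–Model S2: Aero 10–9.
Only Drift has no losses; Drift is the Condorcet winner.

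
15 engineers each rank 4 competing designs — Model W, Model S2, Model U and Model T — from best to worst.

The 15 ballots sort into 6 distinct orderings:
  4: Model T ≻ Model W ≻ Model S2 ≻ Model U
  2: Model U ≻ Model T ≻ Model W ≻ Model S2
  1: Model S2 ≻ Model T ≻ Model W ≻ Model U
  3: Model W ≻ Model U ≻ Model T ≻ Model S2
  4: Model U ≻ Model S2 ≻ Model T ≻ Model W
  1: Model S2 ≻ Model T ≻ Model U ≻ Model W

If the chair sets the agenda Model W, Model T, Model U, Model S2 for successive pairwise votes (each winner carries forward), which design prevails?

Model U

Round 1: Model W vs Model T — 3–12, Model T advances.
Round 2: Model T vs Model U — 6–9, Model U advances.
Round 3: Model U vs Model S2 — 9–6, Model U advances.
Model U survives the agenda.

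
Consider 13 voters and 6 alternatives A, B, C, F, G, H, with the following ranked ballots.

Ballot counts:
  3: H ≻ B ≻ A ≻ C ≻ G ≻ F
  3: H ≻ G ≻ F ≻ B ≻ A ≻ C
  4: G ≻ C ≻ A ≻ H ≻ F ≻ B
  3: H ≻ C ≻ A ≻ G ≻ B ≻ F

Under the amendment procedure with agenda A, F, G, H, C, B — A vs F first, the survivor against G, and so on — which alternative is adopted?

Round 1: A vs F — 10–3, A advances.
Round 2: A vs G — 6–7, G advances.
Round 3: G vs H — 4–9, H advances.
Round 4: H vs C — 9–4, H advances.
Round 5: H vs B — 13–0, H advances.
The agenda winner is H.

H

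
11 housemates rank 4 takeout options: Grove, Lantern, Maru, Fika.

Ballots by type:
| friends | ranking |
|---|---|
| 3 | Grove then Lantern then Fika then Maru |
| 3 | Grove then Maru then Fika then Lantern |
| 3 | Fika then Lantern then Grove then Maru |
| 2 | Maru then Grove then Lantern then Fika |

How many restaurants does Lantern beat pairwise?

1

Lantern against each rival (11 friends):
Lantern–Grove: Grove 8–3.
Lantern vs Maru: 6 to 5, Lantern.
Lantern vs Fika: Lantern is ranked higher on 3+2 = 5 ballots, Fika on 6. Fika wins 6–5.
Lantern beats Maru; loses to Grove, Fika — 1 pairwise win.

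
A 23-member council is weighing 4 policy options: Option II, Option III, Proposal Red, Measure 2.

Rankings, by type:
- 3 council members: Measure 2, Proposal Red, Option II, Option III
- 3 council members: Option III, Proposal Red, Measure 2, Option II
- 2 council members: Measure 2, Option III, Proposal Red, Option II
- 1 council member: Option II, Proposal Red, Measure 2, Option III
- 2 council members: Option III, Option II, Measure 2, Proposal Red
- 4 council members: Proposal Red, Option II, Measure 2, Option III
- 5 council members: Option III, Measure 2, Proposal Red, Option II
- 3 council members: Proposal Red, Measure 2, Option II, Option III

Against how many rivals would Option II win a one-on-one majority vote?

0

Option II against each rival (23 council members):
Option II vs Option III: Option III, 12–11.
Option II vs Proposal Red: Option II is ranked higher on 1+2 = 3 ballots, Proposal Red on 20. Proposal Red wins 20–3.
Option II vs Measure 2: 7 to 16, Measure 2.
Option II beats no one; loses to Option III, Proposal Red, Measure 2 — 0 pairwise wins.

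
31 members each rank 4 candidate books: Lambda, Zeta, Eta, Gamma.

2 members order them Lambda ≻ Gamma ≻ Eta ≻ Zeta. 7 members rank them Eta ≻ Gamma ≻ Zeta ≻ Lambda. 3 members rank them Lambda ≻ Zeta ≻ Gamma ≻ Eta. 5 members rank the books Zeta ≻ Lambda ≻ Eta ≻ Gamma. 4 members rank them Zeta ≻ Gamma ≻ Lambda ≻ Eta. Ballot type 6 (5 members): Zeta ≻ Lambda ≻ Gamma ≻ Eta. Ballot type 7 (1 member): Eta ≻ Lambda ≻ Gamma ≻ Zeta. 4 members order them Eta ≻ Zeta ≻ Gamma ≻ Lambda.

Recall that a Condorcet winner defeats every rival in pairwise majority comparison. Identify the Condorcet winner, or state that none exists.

Head-to-head results (31 members):
Lambda vs Zeta: 6 to 25, Zeta.
Lambda vs Eta: Lambda wins 19–12.
Lambda vs Gamma: 16 to 15, Lambda.
Zeta vs Eta: Zeta, 17–14.
Zeta vs Gamma: Zeta is ranked higher on 3+5+4+5+4 = 21 ballots, Gamma on 10. Zeta wins 21–10.
Eta vs Gamma: Eta preferred on 7+5+1+4 = 17 ballots; Eta wins 17–14.
Only Zeta has no losses; Zeta is the Condorcet winner.

Zeta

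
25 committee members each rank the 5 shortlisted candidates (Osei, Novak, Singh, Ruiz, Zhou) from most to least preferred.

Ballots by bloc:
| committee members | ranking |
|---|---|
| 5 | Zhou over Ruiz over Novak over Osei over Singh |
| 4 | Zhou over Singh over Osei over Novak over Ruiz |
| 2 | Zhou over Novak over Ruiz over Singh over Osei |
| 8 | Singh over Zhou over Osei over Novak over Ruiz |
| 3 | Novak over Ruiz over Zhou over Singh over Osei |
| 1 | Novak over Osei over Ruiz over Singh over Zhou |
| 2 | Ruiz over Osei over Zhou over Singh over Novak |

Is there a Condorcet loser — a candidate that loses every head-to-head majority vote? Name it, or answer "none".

none

Pairwise majorities:
Osei vs Novak: Osei is ranked higher on 4+8+2 = 14 ballots, Novak on 11. Osei wins 14–11.
Osei–Singh: Singh 17–8.
Osei vs Ruiz: Osei, 13–12.
Osei–Zhou: Zhou 22–3.
Novak vs Singh: Singh wins 14–11.
Novak–Ruiz: Novak 18–7.
Novak vs Zhou: Novak preferred on 3+1 = 4 ballots; Zhou wins 21–4.
Singh vs Ruiz: 12 to 13, Ruiz.
Singh vs Zhou: Zhou wins 16–9.
Ruiz vs Zhou: 6 to 19, Zhou.
No candidate is winless: Osei beats Novak; Novak beats Ruiz; Singh beats Osei; Ruiz beats Singh; Zhou beats Osei. There is no Condorcet loser.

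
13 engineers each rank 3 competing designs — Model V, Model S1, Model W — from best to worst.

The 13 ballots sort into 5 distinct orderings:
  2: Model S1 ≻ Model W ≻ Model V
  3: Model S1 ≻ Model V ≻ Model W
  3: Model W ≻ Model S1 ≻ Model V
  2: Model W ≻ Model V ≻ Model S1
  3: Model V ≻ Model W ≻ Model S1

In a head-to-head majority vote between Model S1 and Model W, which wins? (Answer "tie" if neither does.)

Ballots ranking Model S1 above Model W: 2 + 3 = 5.
Ballots ranking Model W above Model S1: 13 − 5 = 8.
Model W wins the head-to-head 8–5.

Model W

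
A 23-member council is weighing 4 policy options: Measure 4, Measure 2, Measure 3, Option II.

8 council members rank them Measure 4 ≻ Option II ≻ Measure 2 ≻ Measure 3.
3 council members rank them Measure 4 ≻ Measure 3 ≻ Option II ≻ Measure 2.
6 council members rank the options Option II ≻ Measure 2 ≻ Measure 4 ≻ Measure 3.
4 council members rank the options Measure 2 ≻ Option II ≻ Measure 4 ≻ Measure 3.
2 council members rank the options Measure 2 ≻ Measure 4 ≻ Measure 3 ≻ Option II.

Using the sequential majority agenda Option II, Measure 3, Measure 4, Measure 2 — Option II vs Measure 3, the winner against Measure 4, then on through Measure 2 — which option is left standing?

Measure 2

Round 1: Option II vs Measure 3 — 18–5, Option II advances.
Round 2: Option II vs Measure 4 — 10–13, Measure 4 advances.
Round 3: Measure 4 vs Measure 2 — 11–12, Measure 2 advances.
The agenda winner is Measure 2.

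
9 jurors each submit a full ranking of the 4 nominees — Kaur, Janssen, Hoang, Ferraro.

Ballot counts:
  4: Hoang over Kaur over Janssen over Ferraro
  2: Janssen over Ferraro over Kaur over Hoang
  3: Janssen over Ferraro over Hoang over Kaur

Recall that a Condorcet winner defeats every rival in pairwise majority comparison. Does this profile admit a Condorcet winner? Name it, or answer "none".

Head-to-head results (9 jurors):
Kaur vs Janssen: Janssen, 5–4.
Kaur vs Hoang: Hoang wins 7–2.
Kaur vs Ferraro: Ferraro, 5–4.
Janssen vs Hoang: Janssen wins 5–4.
Janssen–Ferraro: Janssen 9–0.
Hoang–Ferraro: Ferraro 5–4.
Janssen wins every pairwise contest, so Janssen is the Condorcet winner.

Janssen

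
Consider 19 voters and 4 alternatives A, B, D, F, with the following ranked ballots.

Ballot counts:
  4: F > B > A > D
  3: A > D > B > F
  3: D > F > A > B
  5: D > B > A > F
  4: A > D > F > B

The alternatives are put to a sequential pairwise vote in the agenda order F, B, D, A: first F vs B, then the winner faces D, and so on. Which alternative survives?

Round 1: F vs B — 11–8, F advances.
Round 2: F vs D — 4–15, D advances.
Round 3: D vs A — 8–11, A advances.
A survives the agenda.

A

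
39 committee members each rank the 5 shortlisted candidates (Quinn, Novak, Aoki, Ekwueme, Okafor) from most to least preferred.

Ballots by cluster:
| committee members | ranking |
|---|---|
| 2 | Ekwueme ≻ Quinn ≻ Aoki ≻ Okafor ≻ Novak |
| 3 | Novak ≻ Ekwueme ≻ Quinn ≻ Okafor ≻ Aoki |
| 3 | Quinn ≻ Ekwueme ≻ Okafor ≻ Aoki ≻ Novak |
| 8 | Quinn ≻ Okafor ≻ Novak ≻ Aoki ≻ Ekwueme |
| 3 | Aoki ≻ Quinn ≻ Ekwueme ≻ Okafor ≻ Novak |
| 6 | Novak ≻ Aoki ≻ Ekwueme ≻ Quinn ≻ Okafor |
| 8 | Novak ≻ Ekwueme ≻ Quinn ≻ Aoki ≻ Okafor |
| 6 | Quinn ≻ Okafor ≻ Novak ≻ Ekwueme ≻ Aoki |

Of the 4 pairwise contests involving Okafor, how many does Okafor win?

2

Okafor against each rival (39 committee members):
Okafor vs Quinn: Okafor preferred on 0 ballots; Quinn wins 39–0.
Okafor vs Novak: Okafor wins 22–17.
Okafor vs Aoki: 20 to 19, Okafor.
Okafor vs Ekwueme: 8+6 = 14 for Okafor, 25 for Ekwueme — Ekwueme by 25–14.
Okafor beats Novak, Aoki; loses to Quinn, Ekwueme — 2 pairwise wins.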